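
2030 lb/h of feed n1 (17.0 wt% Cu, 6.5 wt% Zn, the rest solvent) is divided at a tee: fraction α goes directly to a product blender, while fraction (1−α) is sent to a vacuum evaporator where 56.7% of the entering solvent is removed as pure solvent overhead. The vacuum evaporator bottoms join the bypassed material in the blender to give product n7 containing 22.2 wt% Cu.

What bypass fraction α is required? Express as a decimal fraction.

0.460

All 2030×0.170 = 345.1 lb/h of Cu reaches n7, so n7 = 345.1/0.222 = 1554.5 lb/h and vapour = 475.5 lb/h.
The evaporator receives (1−α)·2030 of feed at 0.765 solvent and removes 0.567 of that solvent:
0.567×0.765×(1−α)×2030 = 475.5
(1−α) = 475.5/880.52 = 0.5400;  α = 0.4600.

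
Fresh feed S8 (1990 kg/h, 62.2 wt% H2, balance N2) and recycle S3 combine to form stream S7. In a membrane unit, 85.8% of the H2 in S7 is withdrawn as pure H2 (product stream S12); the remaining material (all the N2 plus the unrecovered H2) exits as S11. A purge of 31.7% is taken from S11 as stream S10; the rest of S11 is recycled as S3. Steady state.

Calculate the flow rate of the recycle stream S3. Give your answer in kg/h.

N2 enters only via S8 and leaves only via the purge: 1990×0.378 = 0.317×(N2 in S11), and the membrane unit passes all N2, so N2 in S7 = N2 in S11 = 2372.9 kg/h.
H2 in S7: m_A = 1990×0.622 + (1−0.317)·(1−0.858)·m_A, so m_A = 1237.8/0.9030 = 1370.7 kg/h.
S11 = (1−0.858)×1370.7 + 2372.9 = 2567.6 kg/h.
Recycle S3 = (1−0.317)×2567.6 = 1753.7 kg/h.

1754 kg/h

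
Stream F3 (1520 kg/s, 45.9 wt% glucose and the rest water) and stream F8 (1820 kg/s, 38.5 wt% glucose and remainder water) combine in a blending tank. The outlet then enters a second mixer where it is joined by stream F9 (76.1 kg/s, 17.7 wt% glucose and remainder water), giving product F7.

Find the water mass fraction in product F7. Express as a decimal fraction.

0.5867

Overall, product flow = 3416.1 kg/s.
water in = 1520×0.541 + 1820×0.615 + 76.1×0.823 = 2004.3 kg/s.
water fraction in F7 = 0.5867.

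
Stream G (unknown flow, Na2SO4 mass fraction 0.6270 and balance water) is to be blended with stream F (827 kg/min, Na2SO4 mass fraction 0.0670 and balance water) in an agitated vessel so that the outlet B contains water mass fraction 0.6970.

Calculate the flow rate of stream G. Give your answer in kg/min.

602.4 kg/min

Let G be the unknown flow. Total out = 827 + G.
water balance: 771.59 + 0.373·G = 0.697·(827 + G)
(0.373 − 0.697)·G = 0.697×827 − 771.59 = -195.17
G = -195.17 / -0.324 = 602.38 kg/min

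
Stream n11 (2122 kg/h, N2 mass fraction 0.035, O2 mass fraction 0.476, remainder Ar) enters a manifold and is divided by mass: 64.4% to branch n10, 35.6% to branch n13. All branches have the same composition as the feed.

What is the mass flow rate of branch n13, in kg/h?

Branch n13 flow = 0.356×2122 = 755.43 kg/h.

755.4 kg/h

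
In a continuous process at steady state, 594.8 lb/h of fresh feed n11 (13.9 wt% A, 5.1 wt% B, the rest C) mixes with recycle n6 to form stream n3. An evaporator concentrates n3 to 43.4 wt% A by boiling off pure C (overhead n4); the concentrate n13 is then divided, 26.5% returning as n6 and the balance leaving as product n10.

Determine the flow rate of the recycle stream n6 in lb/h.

Overall A balance (none leaves overhead): A in fresh feed = A in product, i.e. 594.8×0.139 = (1−0.265)·n13·0.434.
n13 = 82.677/(0.434×0.735) = 259.18 lb/h.
Recycle n6 = 0.265×259.18 = 68.684 lb/h.

68.68 lb/h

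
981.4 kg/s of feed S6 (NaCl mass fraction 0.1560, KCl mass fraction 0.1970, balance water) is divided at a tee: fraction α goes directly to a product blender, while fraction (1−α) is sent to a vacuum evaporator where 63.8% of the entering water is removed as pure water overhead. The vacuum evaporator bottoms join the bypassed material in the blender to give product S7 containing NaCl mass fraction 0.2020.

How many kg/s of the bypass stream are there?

All 981.4×0.156 = 153.1 kg/s of NaCl reaches S7, so S7 = 153.1/0.202 = 757.91 kg/s and vapour = 223.49 kg/s.
The evaporator receives (1−α)·981.4 of feed at 0.647 water and removes 0.638 of that water:
0.638×0.647×(1−α)×981.4 = 223.49
(1−α) = 223.49/405.11 = 0.5517;  α = 0.4483.
Bypass flow = 0.4483×981.4 = 439.99 kg/s.

440 kg/s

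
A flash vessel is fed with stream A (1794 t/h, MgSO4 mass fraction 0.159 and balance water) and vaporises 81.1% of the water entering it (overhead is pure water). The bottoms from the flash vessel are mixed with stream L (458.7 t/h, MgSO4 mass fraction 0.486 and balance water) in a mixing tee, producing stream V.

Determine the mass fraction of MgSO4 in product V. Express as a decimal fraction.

0.494

Vapour removed = 0.811×0.841×1794 = 1223.6 t/h; concentrate = 570.4 t/h.
MgSO4 reaching the mixer = 285.25 (from concentrate) + 458.7×0.486 = 508.17 t/h.
Product flow = 570.4 + 458.7 = 1029.1 t/h; MgSO4 fraction = 0.494.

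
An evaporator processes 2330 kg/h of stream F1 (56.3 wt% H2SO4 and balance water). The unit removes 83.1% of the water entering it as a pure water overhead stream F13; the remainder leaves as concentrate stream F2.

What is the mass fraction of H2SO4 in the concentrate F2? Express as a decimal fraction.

H2SO4 is not removed: 2330×0.563 = 1311.8 kg/h of H2SO4 enters F2.
water entering = 2330×0.437 = 1018.2 kg/h; overhead removed = 0.831×1018.2 = 846.13 kg/h.
Concentrate = 2330 − 846.13 = 1483.9 kg/h.
Mass fraction = 1311.8/1483.9 = 0.884.

0.884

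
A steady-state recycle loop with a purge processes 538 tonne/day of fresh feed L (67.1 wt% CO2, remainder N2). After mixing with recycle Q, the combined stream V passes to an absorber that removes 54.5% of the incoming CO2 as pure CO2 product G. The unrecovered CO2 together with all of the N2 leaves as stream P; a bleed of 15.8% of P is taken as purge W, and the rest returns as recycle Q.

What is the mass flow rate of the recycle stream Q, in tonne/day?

1167 tonne/day

N2 enters only via L and leaves only via the purge: 538×0.329 = 0.158×(N2 in P), and the absorber passes all N2, so N2 in V = N2 in P = 1120.3 tonne/day.
CO2 in V: m_A = 538×0.671 + (1−0.158)·(1−0.545)·m_A, so m_A = 361/0.6169 = 585.19 tonne/day.
P = (1−0.545)×585.19 + 1120.3 = 1386.5 tonne/day.
Recycle Q = (1−0.158)×1386.5 = 1167.5 tonne/day.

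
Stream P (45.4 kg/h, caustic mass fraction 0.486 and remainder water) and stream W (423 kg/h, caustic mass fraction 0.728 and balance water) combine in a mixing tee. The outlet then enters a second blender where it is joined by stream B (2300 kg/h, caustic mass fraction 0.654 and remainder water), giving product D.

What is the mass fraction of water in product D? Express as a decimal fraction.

Overall, product flow = 2768.4 kg/h.
water in = 45.4×0.514 + 423×0.272 + 2300×0.346 = 934.19 kg/h.
water fraction in D = 0.337.

0.337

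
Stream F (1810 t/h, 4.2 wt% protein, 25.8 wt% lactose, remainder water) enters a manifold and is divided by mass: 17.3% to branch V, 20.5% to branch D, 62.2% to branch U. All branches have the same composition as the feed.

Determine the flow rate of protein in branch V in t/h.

Branch V total = 0.173×1810 = 313.13 t/h.
protein in V = 0.042×313.13 = 13.151 t/h.

13.15 t/h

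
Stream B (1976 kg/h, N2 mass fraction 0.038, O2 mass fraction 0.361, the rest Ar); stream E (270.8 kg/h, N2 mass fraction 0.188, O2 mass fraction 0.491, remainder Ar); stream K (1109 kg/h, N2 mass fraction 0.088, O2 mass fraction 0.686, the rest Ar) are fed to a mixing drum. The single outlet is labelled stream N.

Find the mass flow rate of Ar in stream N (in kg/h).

1525 kg/h

Ar out = Ar in = 1976×0.601 + 270.8×0.321 + 1109×0.226 = 1525.1 kg/h.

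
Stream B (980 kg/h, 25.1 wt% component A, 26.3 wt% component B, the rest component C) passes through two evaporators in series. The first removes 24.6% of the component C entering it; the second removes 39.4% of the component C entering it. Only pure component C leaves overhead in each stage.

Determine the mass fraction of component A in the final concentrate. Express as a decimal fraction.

component C in feed = 980×0.486 = 476.28 kg/h.
After stage 1: component C left = (1−0.246)×476.28 = 359.12; stream total = 862.84 kg/h.
After stage 2: component C left = (1−0.394)×359.12 = 217.62; final concentrate = 721.34 kg/h.
component A fraction = 245.98/721.34 = 0.341.

0.341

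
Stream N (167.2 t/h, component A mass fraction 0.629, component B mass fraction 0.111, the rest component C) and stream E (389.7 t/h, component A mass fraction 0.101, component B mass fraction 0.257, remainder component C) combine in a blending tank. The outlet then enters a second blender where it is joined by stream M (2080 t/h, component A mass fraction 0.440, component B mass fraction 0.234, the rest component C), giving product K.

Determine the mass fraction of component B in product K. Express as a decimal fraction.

Overall, product flow = 2636.9 t/h.
component B in = 167.2×0.111 + 389.7×0.257 + 2080×0.234 = 605.43 t/h.
component B fraction in K = 0.230.

0.230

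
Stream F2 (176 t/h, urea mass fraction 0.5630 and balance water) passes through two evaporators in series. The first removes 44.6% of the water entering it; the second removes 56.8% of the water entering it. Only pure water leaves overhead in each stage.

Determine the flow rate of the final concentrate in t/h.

water in feed = 176×0.437 = 76.912 t/h.
After stage 1: water left = (1−0.446)×76.912 = 42.609; stream total = 141.7 t/h.
After stage 2: water left = (1−0.568)×42.609 = 18.407; final concentrate = 117.5 t/h.

117.5 t/h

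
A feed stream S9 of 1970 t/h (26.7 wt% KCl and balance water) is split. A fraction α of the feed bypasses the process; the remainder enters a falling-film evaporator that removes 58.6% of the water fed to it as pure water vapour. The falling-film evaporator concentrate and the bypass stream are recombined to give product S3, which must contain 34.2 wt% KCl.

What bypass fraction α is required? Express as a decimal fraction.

All 1970×0.267 = 525.99 t/h of KCl reaches S3, so S3 = 525.99/0.342 = 1538 t/h and vapour = 432.02 t/h.
The evaporator receives (1−α)·1970 of feed at 0.733 water and removes 0.586 of that water:
0.586×0.733×(1−α)×1970 = 432.02
(1−α) = 432.02/846.19 = 0.5105;  α = 0.4895.

0.489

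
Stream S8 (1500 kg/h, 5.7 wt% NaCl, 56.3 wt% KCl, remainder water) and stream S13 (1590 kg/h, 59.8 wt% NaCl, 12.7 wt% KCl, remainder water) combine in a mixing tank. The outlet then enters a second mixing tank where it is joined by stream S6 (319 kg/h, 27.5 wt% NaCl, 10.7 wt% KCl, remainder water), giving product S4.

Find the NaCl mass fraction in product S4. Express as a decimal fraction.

0.330

Overall, product flow = 3409 kg/h.
NaCl in = 1500×0.057 + 1590×0.598 + 319×0.275 = 1124 kg/h.
NaCl fraction in S4 = 0.330.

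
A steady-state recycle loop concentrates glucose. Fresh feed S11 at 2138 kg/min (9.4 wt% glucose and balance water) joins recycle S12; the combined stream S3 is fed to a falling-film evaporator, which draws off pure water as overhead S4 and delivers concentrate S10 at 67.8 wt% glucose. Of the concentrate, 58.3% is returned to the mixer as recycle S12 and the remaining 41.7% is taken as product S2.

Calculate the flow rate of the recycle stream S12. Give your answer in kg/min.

Overall glucose balance (none leaves overhead): glucose in fresh feed = glucose in product, i.e. 2138×0.094 = (1−0.583)·S10·0.678.
S10 = 200.97/(0.678×0.417) = 710.84 kg/min.
Recycle S12 = 0.583×710.84 = 414.42 kg/min.

414.4 kg/min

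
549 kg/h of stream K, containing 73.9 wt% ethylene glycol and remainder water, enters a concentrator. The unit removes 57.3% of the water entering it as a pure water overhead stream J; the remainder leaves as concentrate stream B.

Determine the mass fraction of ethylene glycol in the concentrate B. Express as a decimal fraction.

0.869

ethylene glycol is not removed: 549×0.739 = 405.71 kg/h of ethylene glycol enters B.
water entering = 549×0.261 = 143.29 kg/h; overhead removed = 0.573×143.29 = 82.105 kg/h.
Concentrate = 549 − 82.105 = 466.9 kg/h.
Mass fraction = 405.71/466.9 = 0.869.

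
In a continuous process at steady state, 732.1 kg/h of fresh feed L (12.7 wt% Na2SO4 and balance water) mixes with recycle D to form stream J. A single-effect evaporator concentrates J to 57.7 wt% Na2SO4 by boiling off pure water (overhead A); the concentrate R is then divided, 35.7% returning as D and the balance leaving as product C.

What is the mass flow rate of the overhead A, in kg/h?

571 kg/h

Overall Na2SO4 balance (none leaves overhead): Na2SO4 in fresh feed = Na2SO4 in product, i.e. 732.1×0.127 = (1−0.357)·R·0.577.
R = 92.977/(0.577×0.643) = 250.6 kg/h.
Recycle D = 0.357×250.6 = 89.465 kg/h.
Combined feed J = 732.1 + 89.465 = 821.57 kg/h.
Overhead A = J − R = 821.57 − 250.6 = 570.96 kg/h.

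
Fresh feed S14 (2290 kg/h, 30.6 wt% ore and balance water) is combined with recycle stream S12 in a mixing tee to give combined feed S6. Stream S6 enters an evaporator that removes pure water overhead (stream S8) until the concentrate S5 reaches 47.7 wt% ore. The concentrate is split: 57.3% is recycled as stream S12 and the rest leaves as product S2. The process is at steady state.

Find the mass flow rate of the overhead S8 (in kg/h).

820.9 kg/h

Overall ore balance (none leaves overhead): ore in fresh feed = ore in product, i.e. 2290×0.306 = (1−0.573)·S5·0.477.
S5 = 700.74/(0.477×0.427) = 3440.4 kg/h.
Recycle S12 = 0.573×3440.4 = 1971.4 kg/h.
Combined feed S6 = 2290 + 1971.4 = 4261.4 kg/h.
Overhead S8 = S6 − S5 = 4261.4 − 3440.4 = 820.94 kg/h.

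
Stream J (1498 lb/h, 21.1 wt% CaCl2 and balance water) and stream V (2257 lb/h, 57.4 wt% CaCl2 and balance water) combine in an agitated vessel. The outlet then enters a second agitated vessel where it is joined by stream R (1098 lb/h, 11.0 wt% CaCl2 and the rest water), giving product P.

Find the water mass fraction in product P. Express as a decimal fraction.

Overall, product flow = 4853 lb/h.
water in = 1498×0.789 + 2257×0.426 + 1098×0.890 = 3120.6 lb/h.
water fraction in P = 0.643.

0.643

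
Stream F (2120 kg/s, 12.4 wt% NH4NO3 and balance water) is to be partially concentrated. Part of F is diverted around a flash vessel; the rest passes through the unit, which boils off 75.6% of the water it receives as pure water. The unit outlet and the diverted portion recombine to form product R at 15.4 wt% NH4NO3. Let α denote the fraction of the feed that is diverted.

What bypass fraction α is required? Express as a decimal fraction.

0.706

All 2120×0.124 = 262.88 kg/s of NH4NO3 reaches R, so R = 262.88/0.154 = 1707 kg/s and vapour = 412.99 kg/s.
The evaporator receives (1−α)·2120 of feed at 0.876 water and removes 0.756 of that water:
0.756×0.876×(1−α)×2120 = 412.99
(1−α) = 412.99/1404 = 0.2942;  α = 0.7058.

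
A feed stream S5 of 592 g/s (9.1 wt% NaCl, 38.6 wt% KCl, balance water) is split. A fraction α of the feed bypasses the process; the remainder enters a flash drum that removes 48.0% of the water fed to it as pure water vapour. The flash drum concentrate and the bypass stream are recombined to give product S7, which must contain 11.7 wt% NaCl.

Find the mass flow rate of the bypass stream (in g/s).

67.96 g/s

All 592×0.091 = 53.872 g/s of NaCl reaches S7, so S7 = 53.872/0.117 = 460.44 g/s and vapour = 131.56 g/s.
The evaporator receives (1−α)·592 of feed at 0.523 water and removes 0.480 of that water:
0.480×0.523×(1−α)×592 = 131.56
(1−α) = 131.56/148.62 = 0.8852;  α = 0.1148.
Bypass flow = 0.1148×592 = 67.958 g/s.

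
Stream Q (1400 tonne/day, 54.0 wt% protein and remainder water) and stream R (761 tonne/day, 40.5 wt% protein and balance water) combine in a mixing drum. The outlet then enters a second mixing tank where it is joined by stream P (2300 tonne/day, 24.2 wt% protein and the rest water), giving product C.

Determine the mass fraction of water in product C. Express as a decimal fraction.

0.6367

Overall, product flow = 4461 tonne/day.
water in = 1400×0.460 + 761×0.595 + 2300×0.758 = 2840.2 tonne/day.
water fraction in C = 0.6367.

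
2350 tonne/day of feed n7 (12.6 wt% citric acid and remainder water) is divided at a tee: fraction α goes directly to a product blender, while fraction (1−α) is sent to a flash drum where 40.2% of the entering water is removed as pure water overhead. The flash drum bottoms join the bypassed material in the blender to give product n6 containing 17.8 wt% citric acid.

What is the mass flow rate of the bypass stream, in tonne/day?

All 2350×0.126 = 296.1 tonne/day of citric acid reaches n6, so n6 = 296.1/0.178 = 1663.5 tonne/day and vapour = 686.52 tonne/day.
The evaporator receives (1−α)·2350 of feed at 0.874 water and removes 0.402 of that water:
0.402×0.874×(1−α)×2350 = 686.52
(1−α) = 686.52/825.67 = 0.8315;  α = 0.1685.
Bypass flow = 0.1685×2350 = 396.05 tonne/day.

396 tonne/day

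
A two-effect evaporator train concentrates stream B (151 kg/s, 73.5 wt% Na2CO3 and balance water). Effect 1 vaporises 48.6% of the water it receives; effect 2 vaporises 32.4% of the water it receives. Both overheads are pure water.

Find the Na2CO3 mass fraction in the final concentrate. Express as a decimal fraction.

0.889

water in feed = 151×0.265 = 40.015 kg/s.
After stage 1: water left = (1−0.486)×40.015 = 20.568; stream total = 131.55 kg/s.
After stage 2: water left = (1−0.324)×20.568 = 13.904; final concentrate = 124.89 kg/s.
Na2CO3 fraction = 110.98/124.89 = 0.889.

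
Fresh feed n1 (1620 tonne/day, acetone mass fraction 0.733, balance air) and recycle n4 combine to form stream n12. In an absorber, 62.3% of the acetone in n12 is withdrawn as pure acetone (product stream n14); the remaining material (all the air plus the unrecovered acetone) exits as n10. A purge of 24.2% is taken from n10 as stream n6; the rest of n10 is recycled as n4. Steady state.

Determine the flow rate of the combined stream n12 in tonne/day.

3450 tonne/day

air enters only via n1 and leaves only via the purge: 1620×0.267 = 0.242×(air in n10), and the absorber passes all air, so air in n12 = air in n10 = 1787.4 tonne/day.
acetone in n12: m_A = 1620×0.733 + (1−0.242)·(1−0.623)·m_A, so m_A = 1187.5/0.7142 = 1662.6 tonne/day.
n12 = 1662.6 + 1787.4 = 3449.9 tonne/day.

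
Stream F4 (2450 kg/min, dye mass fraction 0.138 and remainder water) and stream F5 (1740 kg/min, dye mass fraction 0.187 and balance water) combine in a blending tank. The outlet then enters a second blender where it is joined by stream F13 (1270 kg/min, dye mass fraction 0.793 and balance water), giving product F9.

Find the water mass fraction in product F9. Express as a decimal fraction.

Overall, product flow = 5460 kg/min.
water in = 2450×0.862 + 1740×0.813 + 1270×0.207 = 3789.4 kg/min.
water fraction in F9 = 0.694.

0.694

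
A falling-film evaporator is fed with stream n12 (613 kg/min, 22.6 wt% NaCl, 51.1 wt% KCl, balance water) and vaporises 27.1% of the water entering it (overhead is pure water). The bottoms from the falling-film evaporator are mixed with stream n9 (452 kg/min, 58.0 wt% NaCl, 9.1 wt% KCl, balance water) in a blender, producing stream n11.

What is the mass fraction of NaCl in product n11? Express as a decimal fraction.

0.3923

Vapour removed = 0.271×0.263×613 = 43.69 kg/min; concentrate = 569.31 kg/min.
NaCl reaching the mixer = 138.54 (from concentrate) + 452×0.580 = 400.7 kg/min.
Product flow = 569.31 + 452 = 1021.3 kg/min; NaCl fraction = 0.3923.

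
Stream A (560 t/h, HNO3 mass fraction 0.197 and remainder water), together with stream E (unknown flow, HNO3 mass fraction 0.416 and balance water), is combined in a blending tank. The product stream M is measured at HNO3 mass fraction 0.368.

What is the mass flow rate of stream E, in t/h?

Let E be the unknown flow. Total out = 560 + E.
HNO3 balance: 110.32 + 0.416·E = 0.368·(560 + E)
(0.416 − 0.368)·E = 0.368×560 − 110.32 = 95.76
E = 95.76 / 0.048 = 1995 t/h

1995 t/h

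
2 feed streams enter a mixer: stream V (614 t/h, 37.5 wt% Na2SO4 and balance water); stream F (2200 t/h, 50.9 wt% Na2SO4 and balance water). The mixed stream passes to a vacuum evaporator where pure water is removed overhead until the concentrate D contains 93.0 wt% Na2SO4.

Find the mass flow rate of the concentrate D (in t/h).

1452 t/h

Na2SO4 entering = 614×0.375 + 2200×0.509 = 1350 t/h.
All Na2SO4 reports to D, so D = 1350/0.930 = 1451.7 t/h.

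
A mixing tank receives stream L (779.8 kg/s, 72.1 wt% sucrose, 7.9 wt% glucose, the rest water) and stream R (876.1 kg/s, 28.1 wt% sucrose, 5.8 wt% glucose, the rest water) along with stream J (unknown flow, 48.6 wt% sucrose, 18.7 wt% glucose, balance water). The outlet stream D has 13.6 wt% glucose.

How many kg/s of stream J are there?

Let J be the unknown flow. Total out = 1655.9 + J.
glucose balance: 112.42 + 0.187·J = 0.136·(1655.9 + J)
(0.187 − 0.136)·J = 0.136×1655.9 − 112.42 = 112.78
J = 112.78 / 0.051 = 2211.5 kg/s

2211 kg/s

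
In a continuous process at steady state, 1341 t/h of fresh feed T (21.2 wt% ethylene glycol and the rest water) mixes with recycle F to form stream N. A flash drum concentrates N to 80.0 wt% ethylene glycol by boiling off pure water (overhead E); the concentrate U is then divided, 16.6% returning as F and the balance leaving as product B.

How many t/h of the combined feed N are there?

Overall ethylene glycol balance (none leaves overhead): ethylene glycol in fresh feed = ethylene glycol in product, i.e. 1341×0.212 = (1−0.166)·U·0.800.
U = 284.29/(0.800×0.834) = 426.1 t/h.
Recycle F = 0.166×426.1 = 70.732 t/h.
Combined feed N = 1341 + 70.732 = 1411.7 t/h.

1412 t/h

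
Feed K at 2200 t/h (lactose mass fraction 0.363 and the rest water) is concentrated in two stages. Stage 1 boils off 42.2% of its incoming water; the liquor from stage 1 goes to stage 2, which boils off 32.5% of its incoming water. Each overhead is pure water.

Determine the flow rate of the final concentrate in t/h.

water in feed = 2200×0.637 = 1401.4 t/h.
After stage 1: water left = (1−0.422)×1401.4 = 810.01; stream total = 1608.6 t/h.
After stage 2: water left = (1−0.325)×810.01 = 546.76; final concentrate = 1345.4 t/h.

1345 t/h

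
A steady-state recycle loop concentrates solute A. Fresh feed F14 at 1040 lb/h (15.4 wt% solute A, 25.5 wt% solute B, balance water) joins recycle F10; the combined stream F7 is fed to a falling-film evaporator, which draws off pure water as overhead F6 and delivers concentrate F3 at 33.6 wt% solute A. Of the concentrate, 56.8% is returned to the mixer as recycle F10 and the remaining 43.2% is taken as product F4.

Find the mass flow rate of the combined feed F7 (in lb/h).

Overall solute A balance (none leaves overhead): solute A in fresh feed = solute A in product, i.e. 1040×0.154 = (1−0.568)·F3·0.336.
F3 = 160.16/(0.336×0.432) = 1103.4 lb/h.
Recycle F10 = 0.568×1103.4 = 626.73 lb/h.
Combined feed F7 = 1040 + 626.73 = 1666.7 lb/h.

1667 lb/h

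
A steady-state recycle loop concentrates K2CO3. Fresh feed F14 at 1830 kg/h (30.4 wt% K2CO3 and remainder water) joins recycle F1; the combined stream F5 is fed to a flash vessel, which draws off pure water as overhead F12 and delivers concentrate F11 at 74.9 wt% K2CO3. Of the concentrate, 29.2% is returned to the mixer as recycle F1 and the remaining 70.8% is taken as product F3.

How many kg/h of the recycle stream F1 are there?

306.3 kg/h

Overall K2CO3 balance (none leaves overhead): K2CO3 in fresh feed = K2CO3 in product, i.e. 1830×0.304 = (1−0.292)·F11·0.749.
F11 = 556.32/(0.749×0.708) = 1049.1 kg/h.
Recycle F1 = 0.292×1049.1 = 306.33 kg/h.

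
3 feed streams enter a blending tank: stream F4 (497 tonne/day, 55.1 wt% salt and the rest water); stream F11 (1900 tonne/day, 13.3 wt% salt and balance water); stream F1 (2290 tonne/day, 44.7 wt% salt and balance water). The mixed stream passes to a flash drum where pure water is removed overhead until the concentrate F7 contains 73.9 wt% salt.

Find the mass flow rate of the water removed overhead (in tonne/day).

2589 tonne/day

salt entering = 497×0.551 + 1900×0.133 + 2290×0.447 = 1550.2 tonne/day.
All salt reports to F7, so F7 = 1550.2/0.739 = 2097.7 tonne/day.
Total feed = 4687 tonne/day; overhead = 4687 − 2097.7 = 2589.3 tonne/day.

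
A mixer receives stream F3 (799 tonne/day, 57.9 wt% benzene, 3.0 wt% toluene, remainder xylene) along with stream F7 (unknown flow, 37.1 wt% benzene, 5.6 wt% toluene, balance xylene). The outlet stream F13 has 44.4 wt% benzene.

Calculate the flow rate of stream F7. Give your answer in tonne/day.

Let F7 be the unknown flow. Total out = 799 + F7.
benzene balance: 462.62 + 0.371·F7 = 0.444·(799 + F7)
(0.371 − 0.444)·F7 = 0.444×799 − 462.62 = -107.86
F7 = -107.86 / -0.073 = 1477.6 tonne/day

1478 tonne/day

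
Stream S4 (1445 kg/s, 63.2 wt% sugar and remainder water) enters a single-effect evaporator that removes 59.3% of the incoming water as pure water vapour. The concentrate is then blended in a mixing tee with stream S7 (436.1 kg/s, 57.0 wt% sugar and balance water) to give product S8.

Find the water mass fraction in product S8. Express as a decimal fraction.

Vapour removed = 0.593×0.368×1445 = 315.33 kg/s; concentrate = 1129.7 kg/s.
water reaching the mixer = 216.43 (from concentrate) + 436.1×0.430 = 403.95 kg/s.
Product flow = 1129.7 + 436.1 = 1565.8 kg/s; water fraction = 0.2580.

0.2580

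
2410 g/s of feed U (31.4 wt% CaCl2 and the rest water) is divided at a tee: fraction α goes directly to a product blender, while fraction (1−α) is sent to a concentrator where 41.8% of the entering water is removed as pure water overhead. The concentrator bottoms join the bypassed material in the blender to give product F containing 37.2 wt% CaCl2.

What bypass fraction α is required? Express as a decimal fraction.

All 2410×0.314 = 756.74 g/s of CaCl2 reaches F, so F = 756.74/0.372 = 2034.2 g/s and vapour = 375.75 g/s.
The evaporator receives (1−α)·2410 of feed at 0.686 water and removes 0.418 of that water:
0.418×0.686×(1−α)×2410 = 375.75
(1−α) = 375.75/691.06 = 0.5437;  α = 0.4563.

0.456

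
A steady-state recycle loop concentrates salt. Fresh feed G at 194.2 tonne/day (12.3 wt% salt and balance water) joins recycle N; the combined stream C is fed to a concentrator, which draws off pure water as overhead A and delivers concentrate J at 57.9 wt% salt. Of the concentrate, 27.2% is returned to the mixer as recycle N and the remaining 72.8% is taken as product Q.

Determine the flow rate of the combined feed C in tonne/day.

Overall salt balance (none leaves overhead): salt in fresh feed = salt in product, i.e. 194.2×0.123 = (1−0.272)·J·0.579.
J = 23.887/(0.579×0.728) = 56.669 tonne/day.
Recycle N = 0.272×56.669 = 15.414 tonne/day.
Combined feed C = 194.2 + 15.414 = 209.61 tonne/day.

209.6 tonne/day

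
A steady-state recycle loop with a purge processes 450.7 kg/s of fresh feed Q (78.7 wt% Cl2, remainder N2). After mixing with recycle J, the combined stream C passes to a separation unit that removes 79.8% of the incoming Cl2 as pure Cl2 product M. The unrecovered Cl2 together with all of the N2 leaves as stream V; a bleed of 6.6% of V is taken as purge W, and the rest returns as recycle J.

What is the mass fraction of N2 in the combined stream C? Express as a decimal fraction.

0.7689

N2 enters only via Q and leaves only via the purge: 450.7×0.213 = 0.066×(N2 in V), and the separation unit passes all N2, so N2 in C = N2 in V = 1454.5 kg/s.
Cl2 in C: m_A = 450.7×0.787 + (1−0.066)·(1−0.798)·m_A, so m_A = 354.7/0.8113 = 437.18 kg/s.
C = 437.18 + 1454.5 = 1891.7 kg/s.
N2 fraction in C = 1454.5/1891.7 = 0.7689.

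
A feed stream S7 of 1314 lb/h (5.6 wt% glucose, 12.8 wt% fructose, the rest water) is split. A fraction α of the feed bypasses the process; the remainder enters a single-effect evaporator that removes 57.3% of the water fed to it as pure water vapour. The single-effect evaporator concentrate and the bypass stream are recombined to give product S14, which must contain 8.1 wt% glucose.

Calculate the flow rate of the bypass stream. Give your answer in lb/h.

446.6 lb/h

All 1314×0.056 = 73.584 lb/h of glucose reaches S14, so S14 = 73.584/0.081 = 908.44 lb/h and vapour = 405.56 lb/h.
The evaporator receives (1−α)·1314 of feed at 0.816 water and removes 0.573 of that water:
0.573×0.816×(1−α)×1314 = 405.56
(1−α) = 405.56/614.38 = 0.6601;  α = 0.3399.
Bypass flow = 0.3399×1314 = 446.63 lb/h.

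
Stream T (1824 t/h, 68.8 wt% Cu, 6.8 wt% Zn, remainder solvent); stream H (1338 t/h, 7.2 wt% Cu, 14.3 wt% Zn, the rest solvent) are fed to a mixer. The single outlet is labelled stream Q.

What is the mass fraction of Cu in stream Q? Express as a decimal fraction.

Total flow out = 1824 + 1338 = 3162 t/h.
Cu in = 1824×0.688 + 1338×0.072 = 1351.2 t/h.
Cu mass fraction in Q = 1351.2/3162 = 0.427.

0.427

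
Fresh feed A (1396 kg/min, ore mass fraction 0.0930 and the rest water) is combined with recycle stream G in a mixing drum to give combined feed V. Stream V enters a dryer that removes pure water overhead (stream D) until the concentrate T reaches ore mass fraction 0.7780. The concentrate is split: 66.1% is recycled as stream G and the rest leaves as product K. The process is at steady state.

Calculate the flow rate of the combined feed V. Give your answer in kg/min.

1721 kg/min

Overall ore balance (none leaves overhead): ore in fresh feed = ore in product, i.e. 1396×0.093 = (1−0.661)·T·0.778.
T = 129.83/(0.778×0.339) = 492.25 kg/min.
Recycle G = 0.661×492.25 = 325.38 kg/min.
Combined feed V = 1396 + 325.38 = 1721.4 kg/min.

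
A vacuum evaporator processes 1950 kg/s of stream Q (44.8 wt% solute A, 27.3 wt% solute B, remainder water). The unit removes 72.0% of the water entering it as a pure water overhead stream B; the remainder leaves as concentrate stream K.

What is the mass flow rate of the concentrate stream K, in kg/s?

water entering = 1950×0.279 = 544.05 kg/s; overhead removed = 0.720×544.05 = 391.72 kg/s.
Concentrate = 1950 − 391.72 = 1558.3 kg/s.

1558 kg/s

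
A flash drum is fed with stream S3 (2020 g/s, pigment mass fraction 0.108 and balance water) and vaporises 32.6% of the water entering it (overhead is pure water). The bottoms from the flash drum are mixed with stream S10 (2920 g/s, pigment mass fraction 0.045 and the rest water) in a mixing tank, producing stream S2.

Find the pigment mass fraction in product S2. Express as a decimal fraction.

Vapour removed = 0.326×0.892×2020 = 587.4 g/s; concentrate = 1432.6 g/s.
pigment reaching the mixer = 218.16 (from concentrate) + 2920×0.045 = 349.56 g/s.
Product flow = 1432.6 + 2920 = 4352.6 g/s; pigment fraction = 0.080.

0.080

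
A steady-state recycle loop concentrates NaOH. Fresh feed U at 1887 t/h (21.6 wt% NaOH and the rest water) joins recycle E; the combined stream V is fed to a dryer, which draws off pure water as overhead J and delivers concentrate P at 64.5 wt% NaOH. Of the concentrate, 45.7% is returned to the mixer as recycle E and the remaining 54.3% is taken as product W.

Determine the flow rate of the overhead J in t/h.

Overall NaOH balance (none leaves overhead): NaOH in fresh feed = NaOH in product, i.e. 1887×0.216 = (1−0.457)·P·0.645.
P = 407.59/(0.645×0.543) = 1163.8 t/h.
Recycle E = 0.457×1163.8 = 531.84 t/h.
Combined feed V = 1887 + 531.84 = 2418.8 t/h.
Overhead J = V − P = 2418.8 − 1163.8 = 1255.1 t/h.

1255 t/h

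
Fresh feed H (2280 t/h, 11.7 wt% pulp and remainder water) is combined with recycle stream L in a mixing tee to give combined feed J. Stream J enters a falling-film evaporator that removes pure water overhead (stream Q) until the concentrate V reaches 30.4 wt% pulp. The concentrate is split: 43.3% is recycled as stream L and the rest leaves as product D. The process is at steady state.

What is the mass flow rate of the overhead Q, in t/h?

Overall pulp balance (none leaves overhead): pulp in fresh feed = pulp in product, i.e. 2280×0.117 = (1−0.433)·V·0.304.
V = 266.76/(0.304×0.567) = 1547.6 t/h.
Recycle L = 0.433×1547.6 = 670.12 t/h.
Combined feed J = 2280 + 670.12 = 2950.1 t/h.
Overhead Q = J − V = 2950.1 − 1547.6 = 1402.5 t/h.

1402 t/h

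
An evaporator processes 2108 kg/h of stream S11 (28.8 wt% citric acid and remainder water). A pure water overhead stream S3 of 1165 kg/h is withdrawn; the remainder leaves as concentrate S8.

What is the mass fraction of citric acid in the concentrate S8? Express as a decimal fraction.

0.644

citric acid is not removed: 2108×0.288 = 607.1 kg/h of citric acid enters S8.
Concentrate = 2108 − 1165 = 943 kg/h.
Mass fraction = 607.1/943 = 0.644.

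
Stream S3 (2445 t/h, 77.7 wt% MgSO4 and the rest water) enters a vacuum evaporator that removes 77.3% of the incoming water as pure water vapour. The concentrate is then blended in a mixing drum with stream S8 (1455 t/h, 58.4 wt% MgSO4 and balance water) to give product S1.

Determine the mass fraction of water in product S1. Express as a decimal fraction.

Vapour removed = 0.773×0.223×2445 = 421.47 t/h; concentrate = 2023.5 t/h.
water reaching the mixer = 123.77 (from concentrate) + 1455×0.416 = 729.05 t/h.
Product flow = 2023.5 + 1455 = 3478.5 t/h; water fraction = 0.2096.

0.2096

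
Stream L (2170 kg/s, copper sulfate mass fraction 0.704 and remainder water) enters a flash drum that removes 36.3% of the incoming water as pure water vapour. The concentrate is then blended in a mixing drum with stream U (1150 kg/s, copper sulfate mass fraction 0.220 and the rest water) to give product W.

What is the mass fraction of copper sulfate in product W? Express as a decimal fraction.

Vapour removed = 0.363×0.296×2170 = 233.16 kg/s; concentrate = 1936.8 kg/s.
copper sulfate reaching the mixer = 1527.7 (from concentrate) + 1150×0.220 = 1780.7 kg/s.
Product flow = 1936.8 + 1150 = 3086.8 kg/s; copper sulfate fraction = 0.577.

0.577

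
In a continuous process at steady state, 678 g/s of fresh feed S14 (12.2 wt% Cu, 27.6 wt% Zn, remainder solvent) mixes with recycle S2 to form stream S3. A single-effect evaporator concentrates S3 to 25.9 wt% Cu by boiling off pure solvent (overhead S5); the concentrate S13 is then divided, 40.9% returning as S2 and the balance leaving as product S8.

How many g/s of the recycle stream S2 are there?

Overall Cu balance (none leaves overhead): Cu in fresh feed = Cu in product, i.e. 678×0.122 = (1−0.409)·S13·0.259.
S13 = 82.716/(0.259×0.591) = 540.38 g/s.
Recycle S2 = 0.409×540.38 = 221.02 g/s.

221 g/s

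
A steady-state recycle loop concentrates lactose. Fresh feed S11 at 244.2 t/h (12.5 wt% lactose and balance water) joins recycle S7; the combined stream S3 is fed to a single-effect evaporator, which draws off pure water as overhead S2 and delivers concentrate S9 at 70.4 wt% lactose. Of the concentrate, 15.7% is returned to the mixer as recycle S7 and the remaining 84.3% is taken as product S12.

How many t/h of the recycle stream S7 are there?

8.075 t/h

Overall lactose balance (none leaves overhead): lactose in fresh feed = lactose in product, i.e. 244.2×0.125 = (1−0.157)·S9·0.704.
S9 = 30.525/(0.704×0.843) = 51.435 t/h.
Recycle S7 = 0.157×51.435 = 8.0752 t/h.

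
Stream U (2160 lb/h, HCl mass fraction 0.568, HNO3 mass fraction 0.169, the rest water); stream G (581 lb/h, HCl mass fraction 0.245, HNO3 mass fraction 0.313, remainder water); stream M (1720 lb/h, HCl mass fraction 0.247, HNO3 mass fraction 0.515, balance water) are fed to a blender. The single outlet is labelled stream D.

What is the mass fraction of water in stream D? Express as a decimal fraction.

Total flow out = 2160 + 581 + 1720 = 4461 lb/h.
water in = 2160×0.263 + 581×0.442 + 1720×0.238 = 1234.2 lb/h.
water mass fraction in D = 1234.2/4461 = 0.277.

0.277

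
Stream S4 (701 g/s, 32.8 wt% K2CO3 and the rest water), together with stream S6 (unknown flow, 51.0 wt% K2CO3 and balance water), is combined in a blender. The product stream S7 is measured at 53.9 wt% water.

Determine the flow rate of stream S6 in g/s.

1903 g/s

Let S6 be the unknown flow. Total out = 701 + S6.
water balance: 471.07 + 0.490·S6 = 0.539·(701 + S6)
(0.490 − 0.539)·S6 = 0.539×701 − 471.07 = -93.233
S6 = -93.233 / -0.049 = 1902.7 g/s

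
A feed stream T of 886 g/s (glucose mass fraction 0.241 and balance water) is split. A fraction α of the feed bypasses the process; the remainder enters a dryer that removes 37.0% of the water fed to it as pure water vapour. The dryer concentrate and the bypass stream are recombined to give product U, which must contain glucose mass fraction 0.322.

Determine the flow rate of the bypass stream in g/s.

92.37 g/s

All 886×0.241 = 213.53 g/s of glucose reaches U, so U = 213.53/0.322 = 663.12 g/s and vapour = 222.88 g/s.
The evaporator receives (1−α)·886 of feed at 0.759 water and removes 0.370 of that water:
0.370×0.759×(1−α)×886 = 222.88
(1−α) = 222.88/248.82 = 0.8957;  α = 0.1043.
Bypass flow = 0.1043×886 = 92.368 g/s.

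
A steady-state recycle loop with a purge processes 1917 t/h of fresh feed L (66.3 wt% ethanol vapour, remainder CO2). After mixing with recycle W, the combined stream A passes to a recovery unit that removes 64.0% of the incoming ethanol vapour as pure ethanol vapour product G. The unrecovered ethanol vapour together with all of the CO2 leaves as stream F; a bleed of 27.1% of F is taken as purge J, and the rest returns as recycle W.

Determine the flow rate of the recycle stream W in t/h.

2190 t/h

CO2 enters only via L and leaves only via the purge: 1917×0.337 = 0.271×(CO2 in F), and the recovery unit passes all CO2, so CO2 in A = CO2 in F = 2383.9 t/h.
ethanol vapour in A: m_A = 1917×0.663 + (1−0.271)·(1−0.640)·m_A, so m_A = 1271/0.7376 = 1723.2 t/h.
F = (1−0.640)×1723.2 + 2383.9 = 3004.2 t/h.
Recycle W = (1−0.271)×3004.2 = 2190.1 t/h.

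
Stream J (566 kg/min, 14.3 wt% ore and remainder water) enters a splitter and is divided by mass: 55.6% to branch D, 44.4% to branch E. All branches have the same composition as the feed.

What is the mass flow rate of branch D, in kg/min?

Branch D flow = 0.556×566 = 314.7 kg/min.

314.7 kg/min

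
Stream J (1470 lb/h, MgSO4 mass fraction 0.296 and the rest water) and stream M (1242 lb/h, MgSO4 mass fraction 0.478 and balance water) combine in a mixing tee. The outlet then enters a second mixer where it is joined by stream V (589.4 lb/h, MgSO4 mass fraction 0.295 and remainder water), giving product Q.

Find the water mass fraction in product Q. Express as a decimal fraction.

0.636

Overall, product flow = 3301.4 lb/h.
water in = 1470×0.704 + 1242×0.522 + 589.4×0.705 = 2098.7 lb/h.
water fraction in Q = 0.636.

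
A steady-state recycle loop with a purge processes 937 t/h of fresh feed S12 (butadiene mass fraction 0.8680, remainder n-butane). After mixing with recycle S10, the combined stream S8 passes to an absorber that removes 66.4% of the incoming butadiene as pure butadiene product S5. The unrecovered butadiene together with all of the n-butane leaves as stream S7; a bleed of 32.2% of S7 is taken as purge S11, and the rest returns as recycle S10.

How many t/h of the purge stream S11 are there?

n-butane enters only via S12 and leaves only via the purge: 937×0.132 = 0.322×(n-butane in S7), and the absorber passes all n-butane, so n-butane in S8 = n-butane in S7 = 384.11 t/h.
butadiene in S8: m_A = 937×0.868 + (1−0.322)·(1−0.664)·m_A, so m_A = 813.32/0.7722 = 1053.3 t/h.
S7 = (1−0.664)×1053.3 + 384.11 = 738.01 t/h.
Purge S11 = 0.322×738.01 = 237.64 t/h.

237.6 t/h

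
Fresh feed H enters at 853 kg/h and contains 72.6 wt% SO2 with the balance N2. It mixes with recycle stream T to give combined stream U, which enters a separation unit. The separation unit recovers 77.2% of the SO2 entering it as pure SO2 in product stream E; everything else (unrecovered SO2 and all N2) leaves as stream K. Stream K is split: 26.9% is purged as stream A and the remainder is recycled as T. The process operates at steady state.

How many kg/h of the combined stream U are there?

N2 enters only via H and leaves only via the purge: 853×0.274 = 0.269×(N2 in K), and the separation unit passes all N2, so N2 in U = N2 in K = 868.86 kg/h.
SO2 in U: m_A = 853×0.726 + (1−0.269)·(1−0.772)·m_A, so m_A = 619.28/0.8333 = 743.13 kg/h.
U = 743.13 + 868.86 = 1612 kg/h.

1612 kg/h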